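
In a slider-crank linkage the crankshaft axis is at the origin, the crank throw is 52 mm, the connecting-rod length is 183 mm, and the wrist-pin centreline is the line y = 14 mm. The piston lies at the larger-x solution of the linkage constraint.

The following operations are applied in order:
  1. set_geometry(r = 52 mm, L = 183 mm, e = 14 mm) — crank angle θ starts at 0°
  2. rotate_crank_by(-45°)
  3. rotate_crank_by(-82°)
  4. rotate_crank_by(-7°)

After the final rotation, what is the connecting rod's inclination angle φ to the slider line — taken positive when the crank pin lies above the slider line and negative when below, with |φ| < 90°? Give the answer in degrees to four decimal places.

set_geometry: r = 52 mm, L = 183 mm, e = 14 mm; θ ← 0°
rotate_crank_by(-45°): θ ← 0° -45° = -45°
rotate_crank_by(-82°): θ ← -45° -82° = -127°
rotate_crank_by(-7°): θ ← -127° -7° = -134°
crank pin P = (r cos θ, r sin θ) = (-36.122235, -37.405670)
h = r sin θ − e = -37.405670 − 14 = -51.405670
sin φ = h / L = -51.405670 / 183 = -0.28090530
φ = arcsin(-0.28090530) = -16.314243°

-16.3142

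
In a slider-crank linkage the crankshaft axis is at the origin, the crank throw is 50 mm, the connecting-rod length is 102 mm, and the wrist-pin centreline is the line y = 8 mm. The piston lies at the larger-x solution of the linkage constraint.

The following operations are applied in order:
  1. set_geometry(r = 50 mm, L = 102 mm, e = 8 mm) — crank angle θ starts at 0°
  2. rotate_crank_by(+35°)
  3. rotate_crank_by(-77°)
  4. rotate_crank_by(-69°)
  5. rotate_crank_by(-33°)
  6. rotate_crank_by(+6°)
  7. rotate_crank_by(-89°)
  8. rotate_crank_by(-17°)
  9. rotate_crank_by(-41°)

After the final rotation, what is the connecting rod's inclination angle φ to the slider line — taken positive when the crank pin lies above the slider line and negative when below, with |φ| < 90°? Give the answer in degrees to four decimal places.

set_geometry: r = 50 mm, L = 102 mm, e = 8 mm; θ ← 0°
rotate_crank_by(+35°): θ ← 0° +35° = 35°
rotate_crank_by(-77°): θ ← 35° -77° = -42°
rotate_crank_by(-69°): θ ← -42° -69° = -111°
rotate_crank_by(-33°): θ ← -111° -33° = -144°
rotate_crank_by(+6°): θ ← -144° +6° = -138°
rotate_crank_by(-89°): θ ← -138° -89° = -227°
rotate_crank_by(-17°): θ ← -227° -17° = -244°
rotate_crank_by(-41°): θ ← -244° -41° = -285°
crank pin P = (r cos θ, r sin θ) = (12.940952, 48.296291)
h = r sin θ − e = 48.296291 − 8 = 40.296291
sin φ = h / L = 40.296291 / 102 = 0.39506168
φ = arcsin(0.39506168) = 23.269821°

23.2698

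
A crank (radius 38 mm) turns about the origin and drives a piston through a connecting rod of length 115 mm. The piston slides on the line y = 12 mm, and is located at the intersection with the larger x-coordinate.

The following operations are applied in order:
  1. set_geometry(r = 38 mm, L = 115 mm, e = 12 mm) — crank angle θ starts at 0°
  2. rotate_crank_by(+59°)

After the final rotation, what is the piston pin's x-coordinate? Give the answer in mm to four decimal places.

set_geometry: r = 38 mm, L = 115 mm, e = 12 mm; θ ← 0°
rotate_crank_by(+59°): θ ← 0° +59° = 59°
crank pin P = (r cos θ, r sin θ) = (19.571447, 32.572357)
h = r sin θ − e = 32.572357 − 12 = 20.572357
x = r cos θ + √(L² − h²) = 19.571447 + √(13225.0 − 423.2219) = 19.571447 + 113.144943 = 132.716390

132.7164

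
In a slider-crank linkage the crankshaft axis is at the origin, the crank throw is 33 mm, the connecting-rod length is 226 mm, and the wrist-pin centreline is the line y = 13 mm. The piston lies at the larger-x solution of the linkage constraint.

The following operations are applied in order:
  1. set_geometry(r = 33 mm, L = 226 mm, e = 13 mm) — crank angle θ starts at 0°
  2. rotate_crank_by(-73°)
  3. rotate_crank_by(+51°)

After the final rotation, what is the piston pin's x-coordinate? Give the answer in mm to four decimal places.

set_geometry: r = 33 mm, L = 226 mm, e = 13 mm; θ ← 0°
rotate_crank_by(-73°): θ ← 0° -73° = -73°
rotate_crank_by(+51°): θ ← -73° +51° = -22°
crank pin P = (r cos θ, r sin θ) = (30.597067, -12.362018)
h = r sin θ − e = -12.362018 − 13 = -25.362018
x = r cos θ + √(L² − h²) = 30.597067 + √(51076.0 − 643.2319) = 30.597067 + 224.572412 = 255.169479

255.1695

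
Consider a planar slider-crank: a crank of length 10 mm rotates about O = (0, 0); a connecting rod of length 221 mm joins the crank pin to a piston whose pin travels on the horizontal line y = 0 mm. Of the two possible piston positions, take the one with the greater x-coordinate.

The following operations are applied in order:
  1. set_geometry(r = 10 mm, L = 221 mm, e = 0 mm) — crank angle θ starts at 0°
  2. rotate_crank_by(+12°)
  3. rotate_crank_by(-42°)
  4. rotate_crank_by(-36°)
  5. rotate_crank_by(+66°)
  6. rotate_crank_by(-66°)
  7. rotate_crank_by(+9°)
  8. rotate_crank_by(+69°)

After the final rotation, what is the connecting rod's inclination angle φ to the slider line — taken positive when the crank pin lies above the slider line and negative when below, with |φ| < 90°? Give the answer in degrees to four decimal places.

set_geometry: r = 10 mm, L = 221 mm, e = 0 mm; θ ← 0°
rotate_crank_by(+12°): θ ← 0° +12° = 12°
rotate_crank_by(-42°): θ ← 12° -42° = -30°
rotate_crank_by(-36°): θ ← -30° -36° = -66°
rotate_crank_by(+66°): θ ← -66° +66° = 0°
rotate_crank_by(-66°): θ ← 0° -66° = -66°
rotate_crank_by(+9°): θ ← -66° +9° = -57°
rotate_crank_by(+69°): θ ← -57° +69° = 12°
crank pin P = (r cos θ, r sin θ) = (9.781476, 2.079117)
h = r sin θ − e = 2.079117 − 0 = 2.079117
sin φ = h / L = 2.079117 / 221 = 0.00940777
φ = arcsin(0.00940777) = 0.539033°

0.5390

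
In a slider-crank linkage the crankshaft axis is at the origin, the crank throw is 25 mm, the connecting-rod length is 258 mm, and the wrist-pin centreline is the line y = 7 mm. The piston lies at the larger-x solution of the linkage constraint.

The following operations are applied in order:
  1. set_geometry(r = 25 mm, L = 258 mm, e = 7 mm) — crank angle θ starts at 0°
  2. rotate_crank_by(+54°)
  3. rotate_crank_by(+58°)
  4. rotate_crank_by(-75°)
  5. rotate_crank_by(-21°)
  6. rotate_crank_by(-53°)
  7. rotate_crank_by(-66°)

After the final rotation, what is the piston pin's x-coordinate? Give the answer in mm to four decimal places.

set_geometry: r = 25 mm, L = 258 mm, e = 7 mm; θ ← 0°
rotate_crank_by(+54°): θ ← 0° +54° = 54°
rotate_crank_by(+58°): θ ← 54° +58° = 112°
rotate_crank_by(-75°): θ ← 112° -75° = 37°
rotate_crank_by(-21°): θ ← 37° -21° = 16°
rotate_crank_by(-53°): θ ← 16° -53° = -37°
rotate_crank_by(-66°): θ ← -37° -66° = -103°
crank pin P = (r cos θ, r sin θ) = (-5.623776, -24.359252)
h = r sin θ − e = -24.359252 − 7 = -31.359252
x = r cos θ + √(L² − h²) = -5.623776 + √(66564.0 − 983.4027) = -5.623776 + 256.087089 = 250.463313

250.4633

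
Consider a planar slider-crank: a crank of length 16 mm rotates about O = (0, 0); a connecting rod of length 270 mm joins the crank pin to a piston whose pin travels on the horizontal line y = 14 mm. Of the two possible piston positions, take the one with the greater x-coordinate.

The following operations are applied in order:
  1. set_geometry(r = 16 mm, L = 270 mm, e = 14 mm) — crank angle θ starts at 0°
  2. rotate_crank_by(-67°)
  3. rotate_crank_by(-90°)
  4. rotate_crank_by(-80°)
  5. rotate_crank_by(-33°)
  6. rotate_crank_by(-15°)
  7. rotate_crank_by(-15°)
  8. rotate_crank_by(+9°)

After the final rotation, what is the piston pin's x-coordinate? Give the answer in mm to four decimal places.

275.7323

set_geometry: r = 16 mm, L = 270 mm, e = 14 mm; θ ← 0°
rotate_crank_by(-67°): θ ← 0° -67° = -67°
rotate_crank_by(-90°): θ ← -67° -90° = -157°
rotate_crank_by(-80°): θ ← -157° -80° = -237°
rotate_crank_by(-33°): θ ← -237° -33° = -270°
rotate_crank_by(-15°): θ ← -270° -15° = -285°
rotate_crank_by(-15°): θ ← -285° -15° = -300°
rotate_crank_by(+9°): θ ← -300° +9° = -291°
crank pin P = (r cos θ, r sin θ) = (5.733887, 14.937287)
h = r sin θ − e = 14.937287 − 14 = 0.937287
x = r cos θ + √(L² − h²) = 5.733887 + √(72900.0 − 0.8785) = 5.733887 + 269.998373 = 275.732260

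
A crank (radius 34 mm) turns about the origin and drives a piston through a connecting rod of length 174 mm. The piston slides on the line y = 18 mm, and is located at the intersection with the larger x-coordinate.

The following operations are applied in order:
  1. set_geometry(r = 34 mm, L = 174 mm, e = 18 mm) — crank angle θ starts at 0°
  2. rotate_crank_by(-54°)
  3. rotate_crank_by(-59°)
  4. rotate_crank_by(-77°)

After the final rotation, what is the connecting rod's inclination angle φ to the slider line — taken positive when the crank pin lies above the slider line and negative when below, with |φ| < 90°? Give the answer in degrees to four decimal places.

set_geometry: r = 34 mm, L = 174 mm, e = 18 mm; θ ← 0°
rotate_crank_by(-54°): θ ← 0° -54° = -54°
rotate_crank_by(-59°): θ ← -54° -59° = -113°
rotate_crank_by(-77°): θ ← -113° -77° = -190°
crank pin P = (r cos θ, r sin θ) = (-33.483464, 5.904038)
h = r sin θ − e = 5.904038 − 18 = -12.095962
sin φ = h / L = -12.095962 / 174 = -0.06951702
φ = arcsin(-0.06951702) = -3.986247°

-3.9862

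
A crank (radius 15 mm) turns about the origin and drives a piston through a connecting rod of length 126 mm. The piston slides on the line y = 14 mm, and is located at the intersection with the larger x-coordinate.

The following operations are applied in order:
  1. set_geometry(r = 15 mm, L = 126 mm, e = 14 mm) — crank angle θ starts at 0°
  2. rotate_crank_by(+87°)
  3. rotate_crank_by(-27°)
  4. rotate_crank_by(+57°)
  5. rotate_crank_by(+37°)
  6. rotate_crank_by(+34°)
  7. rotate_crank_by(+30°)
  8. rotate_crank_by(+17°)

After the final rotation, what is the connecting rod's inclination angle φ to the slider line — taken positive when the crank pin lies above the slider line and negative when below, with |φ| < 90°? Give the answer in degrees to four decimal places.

-12.0420

set_geometry: r = 15 mm, L = 126 mm, e = 14 mm; θ ← 0°
rotate_crank_by(+87°): θ ← 0° +87° = 87°
rotate_crank_by(-27°): θ ← 87° -27° = 60°
rotate_crank_by(+57°): θ ← 60° +57° = 117°
rotate_crank_by(+37°): θ ← 117° +37° = 154°
rotate_crank_by(+34°): θ ← 154° +34° = 188°
rotate_crank_by(+30°): θ ← 188° +30° = 218°
rotate_crank_by(+17°): θ ← 218° +17° = 235°
crank pin P = (r cos θ, r sin θ) = (-8.603647, -12.287281)
h = r sin θ − e = -12.287281 − 14 = -26.287281
sin φ = h / L = -26.287281 / 126 = -0.20862921
φ = arcsin(-0.20862921) = -12.042033°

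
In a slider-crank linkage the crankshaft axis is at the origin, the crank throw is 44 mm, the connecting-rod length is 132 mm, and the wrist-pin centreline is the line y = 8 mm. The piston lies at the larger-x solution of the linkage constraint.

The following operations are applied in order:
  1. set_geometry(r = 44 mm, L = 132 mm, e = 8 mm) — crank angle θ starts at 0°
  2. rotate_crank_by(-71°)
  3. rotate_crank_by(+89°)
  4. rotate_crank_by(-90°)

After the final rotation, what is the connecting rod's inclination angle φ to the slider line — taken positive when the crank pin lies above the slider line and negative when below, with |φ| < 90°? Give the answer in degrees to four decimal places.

set_geometry: r = 44 mm, L = 132 mm, e = 8 mm; θ ← 0°
rotate_crank_by(-71°): θ ← 0° -71° = -71°
rotate_crank_by(+89°): θ ← -71° +89° = 18°
rotate_crank_by(-90°): θ ← 18° -90° = -72°
crank pin P = (r cos θ, r sin θ) = (13.596748, -41.846487)
h = r sin θ − e = -41.846487 − 8 = -49.846487
sin φ = h / L = -49.846487 / 132 = -0.37762490
φ = arcsin(-0.37762490) = -22.186641°

-22.1866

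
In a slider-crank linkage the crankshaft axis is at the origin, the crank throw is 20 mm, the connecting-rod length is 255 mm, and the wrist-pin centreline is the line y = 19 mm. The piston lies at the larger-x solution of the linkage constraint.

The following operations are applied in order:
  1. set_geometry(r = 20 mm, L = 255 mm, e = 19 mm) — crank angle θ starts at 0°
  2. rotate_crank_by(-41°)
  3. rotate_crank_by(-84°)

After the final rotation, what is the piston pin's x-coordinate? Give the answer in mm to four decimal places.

set_geometry: r = 20 mm, L = 255 mm, e = 19 mm; θ ← 0°
rotate_crank_by(-41°): θ ← 0° -41° = -41°
rotate_crank_by(-84°): θ ← -41° -84° = -125°
crank pin P = (r cos θ, r sin θ) = (-11.471529, -16.383041)
h = r sin θ − e = -16.383041 − 19 = -35.383041
x = r cos θ + √(L² − h²) = -11.471529 + √(65025.0 − 1251.9596) = -11.471529 + 252.533246 = 241.061717

241.0617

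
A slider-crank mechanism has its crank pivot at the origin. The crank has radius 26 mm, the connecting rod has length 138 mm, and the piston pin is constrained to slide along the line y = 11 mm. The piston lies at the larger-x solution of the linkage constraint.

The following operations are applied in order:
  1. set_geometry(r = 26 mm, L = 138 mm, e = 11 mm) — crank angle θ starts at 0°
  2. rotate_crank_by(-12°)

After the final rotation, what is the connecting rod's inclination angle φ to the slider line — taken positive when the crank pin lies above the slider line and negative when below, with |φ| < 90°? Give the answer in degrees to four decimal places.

set_geometry: r = 26 mm, L = 138 mm, e = 11 mm; θ ← 0°
rotate_crank_by(-12°): θ ← 0° -12° = -12°
crank pin P = (r cos θ, r sin θ) = (25.431838, -5.405704)
h = r sin θ − e = -5.405704 − 11 = -16.405704
sin φ = h / L = -16.405704 / 138 = -0.11888191
φ = arcsin(-0.11888191) = -6.827579°

-6.8276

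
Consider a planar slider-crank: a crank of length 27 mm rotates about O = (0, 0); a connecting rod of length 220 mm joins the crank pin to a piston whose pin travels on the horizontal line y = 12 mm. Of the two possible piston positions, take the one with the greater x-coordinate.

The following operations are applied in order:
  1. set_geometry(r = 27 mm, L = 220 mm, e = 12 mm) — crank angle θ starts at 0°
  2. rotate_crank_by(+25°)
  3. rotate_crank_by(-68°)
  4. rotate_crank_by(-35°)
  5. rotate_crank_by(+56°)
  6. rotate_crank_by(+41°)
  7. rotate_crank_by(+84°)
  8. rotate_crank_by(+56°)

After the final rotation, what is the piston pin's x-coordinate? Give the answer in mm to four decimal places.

set_geometry: r = 27 mm, L = 220 mm, e = 12 mm; θ ← 0°
rotate_crank_by(+25°): θ ← 0° +25° = 25°
rotate_crank_by(-68°): θ ← 25° -68° = -43°
rotate_crank_by(-35°): θ ← -43° -35° = -78°
rotate_crank_by(+56°): θ ← -78° +56° = -22°
rotate_crank_by(+41°): θ ← -22° +41° = 19°
rotate_crank_by(+84°): θ ← 19° +84° = 103°
rotate_crank_by(+56°): θ ← 103° +56° = 159°
crank pin P = (r cos θ, r sin θ) = (-25.206672, 9.675935)
h = r sin θ − e = 9.675935 − 12 = -2.324065
x = r cos θ + √(L² − h²) = -25.206672 + √(48400.0 − 5.4013) = -25.206672 + 219.987724 = 194.781053

194.7811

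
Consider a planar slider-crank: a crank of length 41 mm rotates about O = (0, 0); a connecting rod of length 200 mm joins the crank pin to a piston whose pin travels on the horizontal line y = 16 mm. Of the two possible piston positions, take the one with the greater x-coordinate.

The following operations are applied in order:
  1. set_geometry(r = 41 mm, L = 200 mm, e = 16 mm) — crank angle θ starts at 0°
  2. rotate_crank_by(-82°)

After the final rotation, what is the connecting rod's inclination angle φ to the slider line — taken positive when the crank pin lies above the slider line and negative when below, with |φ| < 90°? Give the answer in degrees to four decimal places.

-16.4396

set_geometry: r = 41 mm, L = 200 mm, e = 16 mm; θ ← 0°
rotate_crank_by(-82°): θ ← 0° -82° = -82°
crank pin P = (r cos θ, r sin θ) = (5.706097, -40.600991)
h = r sin θ − e = -40.600991 − 16 = -56.600991
sin φ = h / L = -56.600991 / 200 = -0.28300495
φ = arcsin(-0.28300495) = -16.439632°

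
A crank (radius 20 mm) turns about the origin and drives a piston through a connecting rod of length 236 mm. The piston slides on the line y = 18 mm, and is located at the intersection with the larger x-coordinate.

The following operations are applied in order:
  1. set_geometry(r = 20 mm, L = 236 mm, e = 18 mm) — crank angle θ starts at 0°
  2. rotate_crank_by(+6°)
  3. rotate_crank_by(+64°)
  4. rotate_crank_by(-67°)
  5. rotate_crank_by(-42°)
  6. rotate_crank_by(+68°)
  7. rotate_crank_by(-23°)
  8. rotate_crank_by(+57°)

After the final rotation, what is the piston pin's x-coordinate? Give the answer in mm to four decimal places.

set_geometry: r = 20 mm, L = 236 mm, e = 18 mm; θ ← 0°
rotate_crank_by(+6°): θ ← 0° +6° = 6°
rotate_crank_by(+64°): θ ← 6° +64° = 70°
rotate_crank_by(-67°): θ ← 70° -67° = 3°
rotate_crank_by(-42°): θ ← 3° -42° = -39°
rotate_crank_by(+68°): θ ← -39° +68° = 29°
rotate_crank_by(-23°): θ ← 29° -23° = 6°
rotate_crank_by(+57°): θ ← 6° +57° = 63°
crank pin P = (r cos θ, r sin θ) = (9.079810, 17.820130)
h = r sin θ − e = 17.820130 − 18 = -0.179870
x = r cos θ + √(L² − h²) = 9.079810 + √(55696.0 − 0.0324) = 9.079810 + 235.999931 = 245.079741

245.0797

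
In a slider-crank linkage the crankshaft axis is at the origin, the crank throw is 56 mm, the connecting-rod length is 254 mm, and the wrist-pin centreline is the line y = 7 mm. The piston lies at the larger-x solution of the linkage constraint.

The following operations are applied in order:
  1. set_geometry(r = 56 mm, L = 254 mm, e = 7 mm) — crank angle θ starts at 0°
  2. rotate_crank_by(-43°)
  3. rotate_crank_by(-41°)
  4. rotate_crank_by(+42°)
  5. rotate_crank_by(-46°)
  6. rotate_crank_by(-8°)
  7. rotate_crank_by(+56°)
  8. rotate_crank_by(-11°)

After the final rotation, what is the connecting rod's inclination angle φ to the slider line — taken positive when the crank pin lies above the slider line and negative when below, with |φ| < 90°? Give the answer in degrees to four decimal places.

set_geometry: r = 56 mm, L = 254 mm, e = 7 mm; θ ← 0°
rotate_crank_by(-43°): θ ← 0° -43° = -43°
rotate_crank_by(-41°): θ ← -43° -41° = -84°
rotate_crank_by(+42°): θ ← -84° +42° = -42°
rotate_crank_by(-46°): θ ← -42° -46° = -88°
rotate_crank_by(-8°): θ ← -88° -8° = -96°
rotate_crank_by(+56°): θ ← -96° +56° = -40°
rotate_crank_by(-11°): θ ← -40° -11° = -51°
crank pin P = (r cos θ, r sin θ) = (35.241942, -43.520174)
h = r sin θ − e = -43.520174 − 7 = -50.520174
sin φ = h / L = -50.520174 / 254 = -0.19889832
φ = arcsin(-0.19889832) = -11.472543°

-11.4725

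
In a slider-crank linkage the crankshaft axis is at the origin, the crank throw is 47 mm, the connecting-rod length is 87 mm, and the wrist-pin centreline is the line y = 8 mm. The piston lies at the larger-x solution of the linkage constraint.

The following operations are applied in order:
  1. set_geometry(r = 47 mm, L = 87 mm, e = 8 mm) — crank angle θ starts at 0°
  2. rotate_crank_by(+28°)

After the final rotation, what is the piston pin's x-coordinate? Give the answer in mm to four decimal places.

127.3541

set_geometry: r = 47 mm, L = 87 mm, e = 8 mm; θ ← 0°
rotate_crank_by(+28°): θ ← 0° +28° = 28°
crank pin P = (r cos θ, r sin θ) = (41.498537, 22.065163)
h = r sin θ − e = 22.065163 − 8 = 14.065163
x = r cos θ + √(L² − h²) = 41.498537 + √(7569.0 − 197.8288) = 41.498537 + 85.855525 = 127.354062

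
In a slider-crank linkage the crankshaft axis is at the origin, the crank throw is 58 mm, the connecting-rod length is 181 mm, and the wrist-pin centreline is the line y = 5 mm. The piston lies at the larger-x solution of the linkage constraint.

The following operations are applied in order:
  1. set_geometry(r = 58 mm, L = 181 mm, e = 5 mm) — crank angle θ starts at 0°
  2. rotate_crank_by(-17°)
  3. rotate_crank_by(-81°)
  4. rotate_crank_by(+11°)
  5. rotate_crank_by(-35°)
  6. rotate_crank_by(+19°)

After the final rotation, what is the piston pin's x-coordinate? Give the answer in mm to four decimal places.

157.1794

set_geometry: r = 58 mm, L = 181 mm, e = 5 mm; θ ← 0°
rotate_crank_by(-17°): θ ← 0° -17° = -17°
rotate_crank_by(-81°): θ ← -17° -81° = -98°
rotate_crank_by(+11°): θ ← -98° +11° = -87°
rotate_crank_by(-35°): θ ← -87° -35° = -122°
rotate_crank_by(+19°): θ ← -122° +19° = -103°
crank pin P = (r cos θ, r sin θ) = (-13.047161, -56.513464)
h = r sin θ − e = -56.513464 − 5 = -61.513464
x = r cos θ + √(L² − h²) = -13.047161 + √(32761.0 − 3783.9062) = -13.047161 + 170.226595 = 157.179434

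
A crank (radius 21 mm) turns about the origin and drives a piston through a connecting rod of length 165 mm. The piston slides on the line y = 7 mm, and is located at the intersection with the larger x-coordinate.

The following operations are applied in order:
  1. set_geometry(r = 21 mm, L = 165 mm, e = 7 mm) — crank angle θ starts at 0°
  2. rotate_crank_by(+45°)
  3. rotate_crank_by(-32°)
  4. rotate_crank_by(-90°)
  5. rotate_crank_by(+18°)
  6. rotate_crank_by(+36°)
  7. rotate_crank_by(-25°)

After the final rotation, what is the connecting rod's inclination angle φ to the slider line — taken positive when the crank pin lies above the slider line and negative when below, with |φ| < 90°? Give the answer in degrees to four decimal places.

set_geometry: r = 21 mm, L = 165 mm, e = 7 mm; θ ← 0°
rotate_crank_by(+45°): θ ← 0° +45° = 45°
rotate_crank_by(-32°): θ ← 45° -32° = 13°
rotate_crank_by(-90°): θ ← 13° -90° = -77°
rotate_crank_by(+18°): θ ← -77° +18° = -59°
rotate_crank_by(+36°): θ ← -59° +36° = -23°
rotate_crank_by(-25°): θ ← -23° -25° = -48°
crank pin P = (r cos θ, r sin θ) = (14.051743, -15.606041)
h = r sin θ − e = -15.606041 − 7 = -22.606041
sin φ = h / L = -22.606041 / 165 = -0.13700631
φ = arcsin(-0.13700631) = -7.874651°

-7.8747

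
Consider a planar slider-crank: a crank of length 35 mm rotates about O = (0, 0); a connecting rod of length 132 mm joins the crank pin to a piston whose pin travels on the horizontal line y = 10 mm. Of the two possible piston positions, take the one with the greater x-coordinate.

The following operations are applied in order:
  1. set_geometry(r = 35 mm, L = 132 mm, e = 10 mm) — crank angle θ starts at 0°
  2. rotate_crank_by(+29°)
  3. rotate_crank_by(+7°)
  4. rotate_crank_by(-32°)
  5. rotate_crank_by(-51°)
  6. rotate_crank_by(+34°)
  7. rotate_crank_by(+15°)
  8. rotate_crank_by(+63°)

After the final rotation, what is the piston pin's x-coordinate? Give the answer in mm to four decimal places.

set_geometry: r = 35 mm, L = 132 mm, e = 10 mm; θ ← 0°
rotate_crank_by(+29°): θ ← 0° +29° = 29°
rotate_crank_by(+7°): θ ← 29° +7° = 36°
rotate_crank_by(-32°): θ ← 36° -32° = 4°
rotate_crank_by(-51°): θ ← 4° -51° = -47°
rotate_crank_by(+34°): θ ← -47° +34° = -13°
rotate_crank_by(+15°): θ ← -13° +15° = 2°
rotate_crank_by(+63°): θ ← 2° +63° = 65°
crank pin P = (r cos θ, r sin θ) = (14.791639, 31.720773)
h = r sin θ − e = 31.720773 − 10 = 21.720773
x = r cos θ + √(L² − h²) = 14.791639 + √(17424.0 − 471.7920) = 14.791639 + 130.200645 = 144.992284

144.9923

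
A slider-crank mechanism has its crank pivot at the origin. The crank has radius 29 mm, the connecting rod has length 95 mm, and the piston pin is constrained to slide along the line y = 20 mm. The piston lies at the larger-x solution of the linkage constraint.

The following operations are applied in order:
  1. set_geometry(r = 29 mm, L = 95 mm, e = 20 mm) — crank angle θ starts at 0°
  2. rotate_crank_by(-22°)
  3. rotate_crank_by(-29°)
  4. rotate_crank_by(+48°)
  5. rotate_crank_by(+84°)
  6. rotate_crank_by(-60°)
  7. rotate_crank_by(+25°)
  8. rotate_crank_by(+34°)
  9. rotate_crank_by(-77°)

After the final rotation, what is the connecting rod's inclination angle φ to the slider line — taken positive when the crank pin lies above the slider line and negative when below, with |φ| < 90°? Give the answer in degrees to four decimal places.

set_geometry: r = 29 mm, L = 95 mm, e = 20 mm; θ ← 0°
rotate_crank_by(-22°): θ ← 0° -22° = -22°
rotate_crank_by(-29°): θ ← -22° -29° = -51°
rotate_crank_by(+48°): θ ← -51° +48° = -3°
rotate_crank_by(+84°): θ ← -3° +84° = 81°
rotate_crank_by(-60°): θ ← 81° -60° = 21°
rotate_crank_by(+25°): θ ← 21° +25° = 46°
rotate_crank_by(+34°): θ ← 46° +34° = 80°
rotate_crank_by(-77°): θ ← 80° -77° = 3°
crank pin P = (r cos θ, r sin θ) = (28.960257, 1.517743)
h = r sin θ − e = 1.517743 − 20 = -18.482257
sin φ = h / L = -18.482257 / 95 = -0.19455008
φ = arcsin(-0.19455008) = -11.218442°

-11.2184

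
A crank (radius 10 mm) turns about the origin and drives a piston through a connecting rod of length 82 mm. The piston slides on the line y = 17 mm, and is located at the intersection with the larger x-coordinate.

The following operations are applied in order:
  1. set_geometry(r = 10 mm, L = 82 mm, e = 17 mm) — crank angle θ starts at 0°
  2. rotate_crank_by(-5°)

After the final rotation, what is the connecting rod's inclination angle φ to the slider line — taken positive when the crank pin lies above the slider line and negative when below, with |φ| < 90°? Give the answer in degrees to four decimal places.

-12.5884

set_geometry: r = 10 mm, L = 82 mm, e = 17 mm; θ ← 0°
rotate_crank_by(-5°): θ ← 0° -5° = -5°
crank pin P = (r cos θ, r sin θ) = (9.961947, -0.871557)
h = r sin θ − e = -0.871557 − 17 = -17.871557
sin φ = h / L = -17.871557 / 82 = -0.21794582
φ = arcsin(-0.21794582) = -12.588410°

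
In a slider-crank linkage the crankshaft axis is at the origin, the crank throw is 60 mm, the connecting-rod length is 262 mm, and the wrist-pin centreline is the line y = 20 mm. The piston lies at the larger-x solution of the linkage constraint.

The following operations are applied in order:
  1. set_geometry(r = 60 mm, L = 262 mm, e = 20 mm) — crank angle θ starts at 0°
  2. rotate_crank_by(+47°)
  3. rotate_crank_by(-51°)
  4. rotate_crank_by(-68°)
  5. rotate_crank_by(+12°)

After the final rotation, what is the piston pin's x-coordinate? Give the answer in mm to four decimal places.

281.9237

set_geometry: r = 60 mm, L = 262 mm, e = 20 mm; θ ← 0°
rotate_crank_by(+47°): θ ← 0° +47° = 47°
rotate_crank_by(-51°): θ ← 47° -51° = -4°
rotate_crank_by(-68°): θ ← -4° -68° = -72°
rotate_crank_by(+12°): θ ← -72° +12° = -60°
crank pin P = (r cos θ, r sin θ) = (30.000000, -51.961524)
h = r sin θ − e = -51.961524 − 20 = -71.961524
x = r cos θ + √(L² − h²) = 30.000000 + √(68644.0 − 5178.4610) = 30.000000 + 251.923677 = 281.923677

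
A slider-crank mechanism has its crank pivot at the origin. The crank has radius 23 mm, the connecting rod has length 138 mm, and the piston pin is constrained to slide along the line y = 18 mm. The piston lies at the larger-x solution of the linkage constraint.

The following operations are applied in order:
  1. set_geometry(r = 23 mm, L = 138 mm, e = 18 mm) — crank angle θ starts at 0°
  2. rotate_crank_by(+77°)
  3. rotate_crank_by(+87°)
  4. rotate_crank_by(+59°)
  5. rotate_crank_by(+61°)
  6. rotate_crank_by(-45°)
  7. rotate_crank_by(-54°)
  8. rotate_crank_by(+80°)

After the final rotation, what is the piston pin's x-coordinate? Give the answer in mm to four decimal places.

129.7914

set_geometry: r = 23 mm, L = 138 mm, e = 18 mm; θ ← 0°
rotate_crank_by(+77°): θ ← 0° +77° = 77°
rotate_crank_by(+87°): θ ← 77° +87° = 164°
rotate_crank_by(+59°): θ ← 164° +59° = 223°
rotate_crank_by(+61°): θ ← 223° +61° = 284°
rotate_crank_by(-45°): θ ← 284° -45° = 239°
rotate_crank_by(-54°): θ ← 239° -54° = 185°
rotate_crank_by(+80°): θ ← 185° +80° = 265°
crank pin P = (r cos θ, r sin θ) = (-2.004582, -22.912478)
h = r sin θ − e = -22.912478 − 18 = -40.912478
x = r cos θ + √(L² − h²) = -2.004582 + √(19044.0 − 1673.8309) = -2.004582 + 131.795937 = 129.791355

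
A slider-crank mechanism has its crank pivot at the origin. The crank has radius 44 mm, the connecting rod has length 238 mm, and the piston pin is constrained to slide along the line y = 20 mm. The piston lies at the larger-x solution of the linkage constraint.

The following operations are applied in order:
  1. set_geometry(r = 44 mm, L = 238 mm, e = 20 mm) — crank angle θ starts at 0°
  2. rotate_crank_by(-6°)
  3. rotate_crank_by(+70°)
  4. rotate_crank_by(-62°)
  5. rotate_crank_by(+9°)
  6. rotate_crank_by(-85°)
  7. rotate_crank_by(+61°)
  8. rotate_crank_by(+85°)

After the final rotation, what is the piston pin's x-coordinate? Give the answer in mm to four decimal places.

set_geometry: r = 44 mm, L = 238 mm, e = 20 mm; θ ← 0°
rotate_crank_by(-6°): θ ← 0° -6° = -6°
rotate_crank_by(+70°): θ ← -6° +70° = 64°
rotate_crank_by(-62°): θ ← 64° -62° = 2°
rotate_crank_by(+9°): θ ← 2° +9° = 11°
rotate_crank_by(-85°): θ ← 11° -85° = -74°
rotate_crank_by(+61°): θ ← -74° +61° = -13°
rotate_crank_by(+85°): θ ← -13° +85° = 72°
crank pin P = (r cos θ, r sin θ) = (13.596748, 41.846487)
h = r sin θ − e = 41.846487 − 20 = 21.846487
x = r cos θ + √(L² − h²) = 13.596748 + √(56644.0 − 477.2690) = 13.596748 + 236.995213 = 250.591961

250.5920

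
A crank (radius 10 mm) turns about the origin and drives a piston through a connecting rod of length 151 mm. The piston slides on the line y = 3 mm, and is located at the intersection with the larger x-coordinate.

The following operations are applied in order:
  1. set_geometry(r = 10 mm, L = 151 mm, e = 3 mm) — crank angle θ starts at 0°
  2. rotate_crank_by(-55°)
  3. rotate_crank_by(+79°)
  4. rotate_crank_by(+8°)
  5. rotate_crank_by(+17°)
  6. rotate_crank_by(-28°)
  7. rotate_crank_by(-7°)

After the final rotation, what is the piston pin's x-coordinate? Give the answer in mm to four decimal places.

set_geometry: r = 10 mm, L = 151 mm, e = 3 mm; θ ← 0°
rotate_crank_by(-55°): θ ← 0° -55° = -55°
rotate_crank_by(+79°): θ ← -55° +79° = 24°
rotate_crank_by(+8°): θ ← 24° +8° = 32°
rotate_crank_by(+17°): θ ← 32° +17° = 49°
rotate_crank_by(-28°): θ ← 49° -28° = 21°
rotate_crank_by(-7°): θ ← 21° -7° = 14°
crank pin P = (r cos θ, r sin θ) = (9.702957, 2.419219)
h = r sin θ − e = 2.419219 − 3 = -0.580781
x = r cos θ + √(L² − h²) = 9.702957 + √(22801.0 − 0.3373) = 9.702957 + 150.998883 = 160.701840

160.7018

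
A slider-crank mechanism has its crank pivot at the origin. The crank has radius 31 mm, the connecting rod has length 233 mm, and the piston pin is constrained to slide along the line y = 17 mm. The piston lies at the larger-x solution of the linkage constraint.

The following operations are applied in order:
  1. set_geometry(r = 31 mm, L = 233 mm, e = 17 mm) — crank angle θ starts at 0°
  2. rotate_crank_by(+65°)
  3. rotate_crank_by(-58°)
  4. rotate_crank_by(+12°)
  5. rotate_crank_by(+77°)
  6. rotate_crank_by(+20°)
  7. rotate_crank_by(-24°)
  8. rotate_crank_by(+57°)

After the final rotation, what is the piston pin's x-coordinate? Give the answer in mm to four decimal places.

206.4255

set_geometry: r = 31 mm, L = 233 mm, e = 17 mm; θ ← 0°
rotate_crank_by(+65°): θ ← 0° +65° = 65°
rotate_crank_by(-58°): θ ← 65° -58° = 7°
rotate_crank_by(+12°): θ ← 7° +12° = 19°
rotate_crank_by(+77°): θ ← 19° +77° = 96°
rotate_crank_by(+20°): θ ← 96° +20° = 116°
rotate_crank_by(-24°): θ ← 116° -24° = 92°
rotate_crank_by(+57°): θ ← 92° +57° = 149°
crank pin P = (r cos θ, r sin θ) = (-26.572186, 15.966180)
h = r sin θ − e = 15.966180 − 17 = -1.033820
x = r cos θ + √(L² − h²) = -26.572186 + √(54289.0 − 1.0688) = -26.572186 + 232.997706 = 206.425520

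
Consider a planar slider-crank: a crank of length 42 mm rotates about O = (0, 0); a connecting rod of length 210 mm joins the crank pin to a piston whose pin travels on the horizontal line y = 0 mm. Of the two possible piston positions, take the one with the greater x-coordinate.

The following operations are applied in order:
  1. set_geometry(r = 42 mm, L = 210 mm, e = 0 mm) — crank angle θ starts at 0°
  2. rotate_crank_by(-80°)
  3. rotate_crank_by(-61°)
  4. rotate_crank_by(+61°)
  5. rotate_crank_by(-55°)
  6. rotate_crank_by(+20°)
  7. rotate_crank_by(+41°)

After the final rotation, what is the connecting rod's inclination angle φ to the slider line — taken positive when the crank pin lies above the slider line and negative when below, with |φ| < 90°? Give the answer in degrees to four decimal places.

set_geometry: r = 42 mm, L = 210 mm, e = 0 mm; θ ← 0°
rotate_crank_by(-80°): θ ← 0° -80° = -80°
rotate_crank_by(-61°): θ ← -80° -61° = -141°
rotate_crank_by(+61°): θ ← -141° +61° = -80°
rotate_crank_by(-55°): θ ← -80° -55° = -135°
rotate_crank_by(+20°): θ ← -135° +20° = -115°
rotate_crank_by(+41°): θ ← -115° +41° = -74°
crank pin P = (r cos θ, r sin θ) = (11.576769, -40.372991)
h = r sin θ − e = -40.372991 − 0 = -40.372991
sin φ = h / L = -40.372991 / 210 = -0.19225234
φ = arcsin(-0.19225234) = -11.084257°

-11.0843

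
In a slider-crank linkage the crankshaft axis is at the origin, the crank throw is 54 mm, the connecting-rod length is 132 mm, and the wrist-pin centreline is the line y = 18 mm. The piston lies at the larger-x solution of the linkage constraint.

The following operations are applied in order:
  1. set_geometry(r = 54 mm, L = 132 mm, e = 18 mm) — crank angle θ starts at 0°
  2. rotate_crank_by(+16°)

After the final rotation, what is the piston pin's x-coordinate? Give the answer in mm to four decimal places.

183.8714

set_geometry: r = 54 mm, L = 132 mm, e = 18 mm; θ ← 0°
rotate_crank_by(+16°): θ ← 0° +16° = 16°
crank pin P = (r cos θ, r sin θ) = (51.908132, 14.884417)
h = r sin θ − e = 14.884417 − 18 = -3.115583
x = r cos θ + √(L² − h²) = 51.908132 + √(17424.0 − 9.7069) = 51.908132 + 131.963226 = 183.871358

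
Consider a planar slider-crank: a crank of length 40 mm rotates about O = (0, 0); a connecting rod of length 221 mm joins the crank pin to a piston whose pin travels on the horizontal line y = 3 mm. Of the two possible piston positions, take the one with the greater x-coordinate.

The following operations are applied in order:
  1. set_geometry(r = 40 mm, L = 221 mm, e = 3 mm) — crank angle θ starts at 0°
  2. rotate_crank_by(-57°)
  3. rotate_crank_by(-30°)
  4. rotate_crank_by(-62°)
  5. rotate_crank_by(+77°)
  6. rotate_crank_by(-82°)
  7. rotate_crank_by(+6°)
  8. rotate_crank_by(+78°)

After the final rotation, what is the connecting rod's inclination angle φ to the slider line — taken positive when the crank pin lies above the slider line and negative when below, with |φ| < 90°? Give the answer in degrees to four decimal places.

set_geometry: r = 40 mm, L = 221 mm, e = 3 mm; θ ← 0°
rotate_crank_by(-57°): θ ← 0° -57° = -57°
rotate_crank_by(-30°): θ ← -57° -30° = -87°
rotate_crank_by(-62°): θ ← -87° -62° = -149°
rotate_crank_by(+77°): θ ← -149° +77° = -72°
rotate_crank_by(-82°): θ ← -72° -82° = -154°
rotate_crank_by(+6°): θ ← -154° +6° = -148°
rotate_crank_by(+78°): θ ← -148° +78° = -70°
crank pin P = (r cos θ, r sin θ) = (13.680806, -37.587705)
h = r sin θ − e = -37.587705 − 3 = -40.587705
sin φ = h / L = -40.587705 / 221 = -0.18365477
φ = arcsin(-0.18365477) = -10.582713°

-10.5827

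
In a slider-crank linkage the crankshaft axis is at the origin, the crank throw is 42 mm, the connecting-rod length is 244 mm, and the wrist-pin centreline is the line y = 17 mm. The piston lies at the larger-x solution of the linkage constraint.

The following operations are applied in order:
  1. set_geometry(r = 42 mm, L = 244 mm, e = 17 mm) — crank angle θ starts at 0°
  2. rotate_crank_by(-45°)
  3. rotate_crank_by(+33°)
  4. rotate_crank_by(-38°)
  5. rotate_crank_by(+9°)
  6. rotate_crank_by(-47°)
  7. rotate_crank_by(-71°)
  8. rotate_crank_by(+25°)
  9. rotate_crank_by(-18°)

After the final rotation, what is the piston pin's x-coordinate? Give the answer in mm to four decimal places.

204.1377

set_geometry: r = 42 mm, L = 244 mm, e = 17 mm; θ ← 0°
rotate_crank_by(-45°): θ ← 0° -45° = -45°
rotate_crank_by(+33°): θ ← -45° +33° = -12°
rotate_crank_by(-38°): θ ← -12° -38° = -50°
rotate_crank_by(+9°): θ ← -50° +9° = -41°
rotate_crank_by(-47°): θ ← -41° -47° = -88°
rotate_crank_by(-71°): θ ← -88° -71° = -159°
rotate_crank_by(+25°): θ ← -159° +25° = -134°
rotate_crank_by(-18°): θ ← -134° -18° = -152°
crank pin P = (r cos θ, r sin θ) = (-37.083799, -19.717806)
h = r sin θ − e = -19.717806 − 17 = -36.717806
x = r cos θ + √(L² − h²) = -37.083799 + √(59536.0 − 1348.1973) = -37.083799 + 241.221481 = 204.137682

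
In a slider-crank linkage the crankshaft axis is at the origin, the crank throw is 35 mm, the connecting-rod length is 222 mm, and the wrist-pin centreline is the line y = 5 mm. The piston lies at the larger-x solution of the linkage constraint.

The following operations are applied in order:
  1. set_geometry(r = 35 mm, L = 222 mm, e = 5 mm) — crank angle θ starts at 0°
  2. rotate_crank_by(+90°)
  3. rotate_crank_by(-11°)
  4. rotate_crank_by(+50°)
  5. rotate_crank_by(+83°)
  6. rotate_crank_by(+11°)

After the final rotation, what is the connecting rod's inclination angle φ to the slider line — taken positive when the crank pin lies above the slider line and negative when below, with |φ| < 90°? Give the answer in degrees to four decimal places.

-7.4722

set_geometry: r = 35 mm, L = 222 mm, e = 5 mm; θ ← 0°
rotate_crank_by(+90°): θ ← 0° +90° = 90°
rotate_crank_by(-11°): θ ← 90° -11° = 79°
rotate_crank_by(+50°): θ ← 79° +50° = 129°
rotate_crank_by(+83°): θ ← 129° +83° = 212°
rotate_crank_by(+11°): θ ← 212° +11° = 223°
crank pin P = (r cos θ, r sin θ) = (-25.597380, -23.869943)
h = r sin θ − e = -23.869943 − 5 = -28.869943
sin φ = h / L = -28.869943 / 222 = -0.13004479
φ = arcsin(-0.13004479) = -7.472180°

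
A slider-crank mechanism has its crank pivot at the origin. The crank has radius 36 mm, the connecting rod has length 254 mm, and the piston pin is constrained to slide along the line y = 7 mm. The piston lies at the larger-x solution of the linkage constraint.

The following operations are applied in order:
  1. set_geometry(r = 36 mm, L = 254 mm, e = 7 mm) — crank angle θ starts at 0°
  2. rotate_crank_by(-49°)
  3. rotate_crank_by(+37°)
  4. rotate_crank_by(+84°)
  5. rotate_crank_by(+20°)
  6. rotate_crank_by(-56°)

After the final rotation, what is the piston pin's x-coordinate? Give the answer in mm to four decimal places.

282.7296

set_geometry: r = 36 mm, L = 254 mm, e = 7 mm; θ ← 0°
rotate_crank_by(-49°): θ ← 0° -49° = -49°
rotate_crank_by(+37°): θ ← -49° +37° = -12°
rotate_crank_by(+84°): θ ← -12° +84° = 72°
rotate_crank_by(+20°): θ ← 72° +20° = 92°
rotate_crank_by(-56°): θ ← 92° -56° = 36°
crank pin P = (r cos θ, r sin θ) = (29.124612, 21.160269)
h = r sin θ − e = 21.160269 − 7 = 14.160269
x = r cos θ + √(L² − h²) = 29.124612 + √(64516.0 − 200.5132) = 29.124612 + 253.604982 = 282.729594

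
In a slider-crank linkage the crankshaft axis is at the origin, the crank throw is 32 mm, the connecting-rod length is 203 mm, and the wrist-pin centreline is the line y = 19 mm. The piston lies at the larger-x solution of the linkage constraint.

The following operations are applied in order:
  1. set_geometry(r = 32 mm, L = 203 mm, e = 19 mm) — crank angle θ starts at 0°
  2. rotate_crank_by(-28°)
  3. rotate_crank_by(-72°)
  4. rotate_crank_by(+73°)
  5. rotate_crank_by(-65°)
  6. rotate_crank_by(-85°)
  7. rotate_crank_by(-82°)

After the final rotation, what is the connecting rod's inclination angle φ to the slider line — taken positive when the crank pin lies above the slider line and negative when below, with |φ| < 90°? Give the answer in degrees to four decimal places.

3.5054

set_geometry: r = 32 mm, L = 203 mm, e = 19 mm; θ ← 0°
rotate_crank_by(-28°): θ ← 0° -28° = -28°
rotate_crank_by(-72°): θ ← -28° -72° = -100°
rotate_crank_by(+73°): θ ← -100° +73° = -27°
rotate_crank_by(-65°): θ ← -27° -65° = -92°
rotate_crank_by(-85°): θ ← -92° -85° = -177°
rotate_crank_by(-82°): θ ← -177° -82° = -259°
crank pin P = (r cos θ, r sin θ) = (-6.105888, 31.412070)
h = r sin θ − e = 31.412070 − 19 = 12.412070
sin φ = h / L = 12.412070 / 203 = 0.06114320
φ = arcsin(0.06114320) = 3.505434°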